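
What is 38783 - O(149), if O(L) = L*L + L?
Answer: 16433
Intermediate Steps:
O(L) = L + L² (O(L) = L² + L = L + L²)
38783 - O(149) = 38783 - 149*(1 + 149) = 38783 - 149*150 = 38783 - 1*22350 = 38783 - 22350 = 16433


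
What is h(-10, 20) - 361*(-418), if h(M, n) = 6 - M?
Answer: 150914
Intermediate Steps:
h(-10, 20) - 361*(-418) = (6 - 1*(-10)) - 361*(-418) = (6 + 10) + 150898 = 16 + 150898 = 150914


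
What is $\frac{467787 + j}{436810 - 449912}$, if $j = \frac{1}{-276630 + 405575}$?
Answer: $- \frac{30159397358}{844718695} \approx -35.703$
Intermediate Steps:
$j = \frac{1}{128945} \approx 7.7552 \cdot 10^{-6}$
$\frac{467787 + j}{436810 - 449912} = \frac{467787 + \frac{1}{128945}}{436810 - 449912} = \frac{60318794716}{128945 \left(-13102\right)} = \frac{60318794716}{128945} \left(- \frac{1}{13102}\right) = - \frac{30159397358}{844718695}$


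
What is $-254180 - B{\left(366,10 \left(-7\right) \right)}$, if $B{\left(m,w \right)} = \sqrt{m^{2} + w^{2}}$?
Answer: $-254180 - 2 \sqrt{34714} \approx -2.5455 \cdot 10^{5}$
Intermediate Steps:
$-254180 - B{\left(366,10 \left(-7\right) \right)} = -254180 - \sqrt{366^{2} + \left(10 \left(-7\right)\right)^{2}} = -254180 - \sqrt{133956 + \left(-70\right)^{2}} = -254180 - \sqrt{133956 + 4900} = -254180 - \sqrt{138856} = -254180 - 2 \sqrt{34714}$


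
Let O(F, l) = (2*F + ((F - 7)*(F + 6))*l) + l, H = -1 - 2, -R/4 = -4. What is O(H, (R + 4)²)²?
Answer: 134699236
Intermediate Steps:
R = 16 (R = -4*(-4) = 16)
H = -3
O(F, l) = l + 2*F + l*(-7 + F)*(6 + F) (O(F, l) = (2*F + ((-7 + F)*(6 + F))*l) + l = (2*F + l*(-7 + F)*(6 + F)) + l = l + 2*F + l*(-7 + F)*(6 + F))
O(H, (R + 4)²)² = (-41*(16 + 4)² + 2*(-3) + (16 + 4)²*(-3)² - 1*(-3)*(16 + 4)²)² = (-41*20² - 6 + 20²*9 - 1*(-3)*20²)² = (-41*400 - 6 + 400*9 - 1*(-3)*400)² = (-16400 - 6 + 3600 + 1200)² = (-11606)² = 134699236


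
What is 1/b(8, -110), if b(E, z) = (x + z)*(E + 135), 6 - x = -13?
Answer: -1/13013 ≈ -7.6846e-5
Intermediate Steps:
x = 19 (x = 6 - 1*(-13) = 6 + 13 = 19)
b(E, z) = (19 + z)*(135 + E) (b(E, z) = (19 + z)*(E + 135) = (19 + z)*(135 + E))
1/b(8, -110) = 1/(2565 + 19*8 + 135*(-110) + 8*(-110)) = 1/(2565 + 152 - 14850 - 880) = 1/(-13013) = -1/13013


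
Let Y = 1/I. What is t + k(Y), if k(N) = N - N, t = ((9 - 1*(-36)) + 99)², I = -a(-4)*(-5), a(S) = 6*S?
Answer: 20736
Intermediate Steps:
I = -120 (I = -6*(-4)*(-5) = -1*(-24)*(-5) = 24*(-5) = -120)
t = 20736 (t = ((9 + 36) + 99)² = (45 + 99)² = 144² = 20736)
Y = -1/120 (Y = 1/(-120) = -1/120 ≈ -0.0083333)
k(N) = 0
t + k(Y) = 20736 + 0 = 20736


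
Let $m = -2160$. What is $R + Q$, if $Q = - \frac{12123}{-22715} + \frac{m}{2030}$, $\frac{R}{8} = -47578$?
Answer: $- \frac{250730699993}{658735} \approx -3.8062 \cdot 10^{5}$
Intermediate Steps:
$R = -380624$ ($R = 8 \left(-47578\right) = -380624$)
$Q = - \frac{349353}{658735}$ ($Q = - \frac{12123}{-22715} - \frac{2160}{2030} = \left(-12123\right) \left(- \frac{1}{22715}\right) - \frac{216}{203} = \frac{12123}{22715} - \frac{216}{203} = - \frac{349353}{658735} \approx -0.53034$)
$R + Q = -380624 - \frac{349353}{658735} = - \frac{250730699993}{658735}$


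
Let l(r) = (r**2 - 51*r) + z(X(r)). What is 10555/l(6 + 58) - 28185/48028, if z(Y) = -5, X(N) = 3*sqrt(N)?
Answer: 483626545/39719156 ≈ 12.176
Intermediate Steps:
l(r) = -5 + r**2 - 51*r (l(r) = (r**2 - 51*r) - 5 = -5 + r**2 - 51*r)
10555/l(6 + 58) - 28185/48028 = 10555/(-5 + (6 + 58)**2 - 51*(6 + 58)) - 28185/48028 = 10555/(-5 + 64**2 - 51*64) - 28185*1/48028 = 10555/(-5 + 4096 - 3264) - 28185/48028 = 10555/827 - 28185/48028 = 483626545/39719156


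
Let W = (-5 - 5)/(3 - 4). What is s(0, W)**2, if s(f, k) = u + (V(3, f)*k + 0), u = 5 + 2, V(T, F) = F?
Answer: 49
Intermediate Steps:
u = 7
W = 10 (W = -10/(-1) = -10*(-1) = 10)
s(f, k) = 7 + f*k (s(f, k) = 7 + (f*k + 0) = 7 + f*k)
s(0, W)**2 = (7 + 0*10)**2 = (7 + 0)**2 = 7**2 = 49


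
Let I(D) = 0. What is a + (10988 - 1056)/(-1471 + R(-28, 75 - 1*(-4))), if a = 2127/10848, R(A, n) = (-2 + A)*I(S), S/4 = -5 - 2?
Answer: -34871173/5319136 ≈ -6.5558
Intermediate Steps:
S = -28 (S = 4*(-5 - 2) = 4*(-7) = -28)
R(A, n) = 0 (R(A, n) = (-2 + A)*0 = 0)
a = 709/3616 (a = 2127*(1/10848) = 709/3616 ≈ 0.19607)
a + (10988 - 1056)/(-1471 + R(-28, 75 - 1*(-4))) = 709/3616 + (10988 - 1056)/(-1471 + 0) = 709/3616 + 9932/(-1471) = 709/3616 + 9932*(-1/1471) = 709/3616 - 9932/1471 = -34871173/5319136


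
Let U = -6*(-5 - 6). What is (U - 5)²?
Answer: 3721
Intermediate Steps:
U = 66 (U = -6*(-11) = 66)
(U - 5)² = (66 - 5)² = 61² = 3721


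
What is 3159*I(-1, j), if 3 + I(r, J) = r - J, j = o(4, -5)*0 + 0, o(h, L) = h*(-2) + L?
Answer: -12636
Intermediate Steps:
o(h, L) = L - 2*h (o(h, L) = -2*h + L = L - 2*h)
j = 0 (j = (-5 - 2*4)*0 + 0 = (-5 - 8)*0 + 0 = -13*0 + 0 = 0 + 0 = 0)
I(r, J) = -3 + r - J (I(r, J) = -3 + (r - J) = -3 + r - J)
3159*I(-1, j) = 3159*(-3 - 1 - 1*0) = 3159*(-3 - 1 + 0) = 3159*(-4) = -12636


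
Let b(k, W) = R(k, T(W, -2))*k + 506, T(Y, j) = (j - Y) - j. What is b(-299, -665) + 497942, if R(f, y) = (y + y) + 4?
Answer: 99582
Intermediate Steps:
T(Y, j) = -Y
R(f, y) = 4 + 2*y (R(f, y) = 2*y + 4 = 4 + 2*y)
b(k, W) = 506 + k*(4 - 2*W) (b(k, W) = (4 + 2*(-W))*k + 506 = (4 - 2*W)*k + 506 = k*(4 - 2*W) + 506 = 506 + k*(4 - 2*W))
b(-299, -665) + 497942 = (506 + 2*(-299)*(2 - 1*(-665))) + 497942 = (506 + 2*(-299)*(2 + 665)) + 497942 = (506 + 2*(-299)*667) + 497942 = (506 - 398866) + 497942 = -398360 + 497942 = 99582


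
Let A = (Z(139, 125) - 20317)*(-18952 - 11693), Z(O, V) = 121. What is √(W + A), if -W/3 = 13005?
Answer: 3*√68763045 ≈ 24877.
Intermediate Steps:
W = -39015 (W = -3*13005 = -39015)
A = 618906420 (A = (121 - 20317)*(-18952 - 11693) = -20196*(-30645) = 618906420)
√(W + A) = √(-39015 + 618906420) = √618867405 = 3*√68763045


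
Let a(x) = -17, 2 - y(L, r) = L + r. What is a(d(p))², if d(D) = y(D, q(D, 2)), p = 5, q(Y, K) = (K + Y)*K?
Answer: 289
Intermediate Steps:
q(Y, K) = K*(K + Y)
y(L, r) = 2 - L - r (y(L, r) = 2 - (L + r) = 2 + (-L - r) = 2 - L - r)
d(D) = -2 - 3*D (d(D) = 2 - D - 2*(2 + D) = 2 - D - (4 + 2*D) = 2 - D + (-4 - 2*D) = -2 - 3*D)
a(d(p))² = (-17)² = 289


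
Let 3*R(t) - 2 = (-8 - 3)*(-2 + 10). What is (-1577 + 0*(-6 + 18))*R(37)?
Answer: 135622/3 ≈ 45207.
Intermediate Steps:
R(t) = -86/3 (R(t) = ⅔ + ((-8 - 3)*(-2 + 10))/3 = ⅔ + (-11*8)/3 = ⅔ + (⅓)*(-88) = ⅔ - 88/3 = -86/3)
(-1577 + 0*(-6 + 18))*R(37) = (-1577 + 0*(-6 + 18))*(-86/3) = (-1577 + 0*12)*(-86/3) = (-1577 + 0)*(-86/3) = -1577*(-86/3) = 135622/3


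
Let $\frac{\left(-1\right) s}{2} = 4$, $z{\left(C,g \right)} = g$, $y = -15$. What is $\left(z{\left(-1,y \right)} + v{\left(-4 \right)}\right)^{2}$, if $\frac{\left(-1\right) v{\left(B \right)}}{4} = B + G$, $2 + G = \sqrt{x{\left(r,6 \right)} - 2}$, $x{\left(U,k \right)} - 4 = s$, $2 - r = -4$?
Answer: $\left(9 - 4 i \sqrt{6}\right)^{2} \approx -15.0 - 176.36 i$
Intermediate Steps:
$s = -8$ ($s = \left(-2\right) 4 = -8$)
$r = 6$ ($r = 2 - -4 = 2 + 4 = 6$)
$x{\left(U,k \right)} = -4$ ($x{\left(U,k \right)} = 4 - 8 = -4$)
$G = -2 + i \sqrt{6}$ ($G = -2 + \sqrt{-4 - 2} = -2 + \sqrt{-6} = -2 + i \sqrt{6} \approx -2.0 + 2.4495 i$)
$v{\left(B \right)} = 8 - 4 B - 4 i \sqrt{6}$ ($v{\left(B \right)} = - 4 \left(B - \left(2 - i \sqrt{6}\right)\right) = - 4 \left(-2 + B + i \sqrt{6}\right) = 8 - 4 B - 4 i \sqrt{6}$)
$\left(z{\left(-1,y \right)} + v{\left(-4 \right)}\right)^{2} = \left(-15 - \left(-24 + 4 i \sqrt{6}\right)\right)^{2} = \left(-15 + \left(8 + 16 - 4 i \sqrt{6}\right)\right)^{2} = \left(-15 + \left(24 - 4 i \sqrt{6}\right)\right)^{2} = \left(9 - 4 i \sqrt{6}\right)^{2}$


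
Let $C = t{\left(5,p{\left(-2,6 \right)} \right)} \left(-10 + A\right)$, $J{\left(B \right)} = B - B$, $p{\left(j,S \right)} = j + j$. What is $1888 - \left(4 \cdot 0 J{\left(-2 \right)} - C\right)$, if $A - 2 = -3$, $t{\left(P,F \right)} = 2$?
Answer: $1866$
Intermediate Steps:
$p{\left(j,S \right)} = 2 j$
$J{\left(B \right)} = 0$
$A = -1$ ($A = 2 - 3 = -1$)
$C = -22$ ($C = 2 \left(-10 - 1\right) = 2 \left(-11\right) = -22$)
$1888 - \left(4 \cdot 0 J{\left(-2 \right)} - C\right) = 1888 - \left(4 \cdot 0 \cdot 0 - -22\right) = 1888 - \left(0 \cdot 0 + 22\right) = 1888 - \left(0 + 22\right) = 1888 - 22 = 1866$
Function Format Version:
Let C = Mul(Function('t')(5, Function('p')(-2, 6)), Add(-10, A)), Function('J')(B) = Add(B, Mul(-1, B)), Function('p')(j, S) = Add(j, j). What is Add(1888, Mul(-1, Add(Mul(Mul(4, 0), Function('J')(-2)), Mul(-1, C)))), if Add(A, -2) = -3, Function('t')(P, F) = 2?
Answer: 1866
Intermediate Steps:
Function('p')(j, S) = Mul(2, j)
Function('J')(B) = 0
A = -1 (A = Add(2, -3) = -1)
C = -22 (C = Mul(2, Add(-10, -1)) = Mul(2, -11) = -22)
Add(1888, Mul(-1, Add(Mul(Mul(4, 0), Function('J')(-2)), Mul(-1, C)))) = Add(1888, Mul(-1, Add(Mul(Mul(4, 0), 0), Mul(-1, -22)))) = Add(1888, Mul(-1, Add(Mul(0, 0), 22))) = Add(1888, Mul(-1, Add(0, 22))) = Add(1888, Mul(-1, 22)) = Add(1888, -22) = 1866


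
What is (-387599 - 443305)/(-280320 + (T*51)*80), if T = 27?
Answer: 34621/7090 ≈ 4.8831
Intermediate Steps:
(-387599 - 443305)/(-280320 + (T*51)*80) = (-387599 - 443305)/(-280320 + (27*51)*80) = -830904/(-280320 + 1377*80) = -830904/(-280320 + 110160) = -830904/(-170160) = -830904*(-1/170160) = 34621/7090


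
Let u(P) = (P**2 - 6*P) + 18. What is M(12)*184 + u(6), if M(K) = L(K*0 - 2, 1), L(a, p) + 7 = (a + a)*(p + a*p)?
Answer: -534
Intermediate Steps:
u(P) = 18 + P**2 - 6*P
L(a, p) = -7 + 2*a*(p + a*p) (L(a, p) = -7 + (a + a)*(p + a*p) = -7 + (2*a)*(p + a*p) = -7 + 2*a*(p + a*p))
M(K) = -3 (M(K) = -7 + 2*(K*0 - 2)*1 + 2*1*(K*0 - 2)**2 = -7 + 2*(0 - 2)*1 + 2*1*(0 - 2)**2 = -7 + 2*(-2)*1 + 2*1*(-2)**2 = -7 - 4 + 2*1*4 = -7 - 4 + 8 = -3)
M(12)*184 + u(6) = -3*184 + (18 + 6**2 - 6*6) = -552 + (18 + 36 - 36) = -552 + 18 = -534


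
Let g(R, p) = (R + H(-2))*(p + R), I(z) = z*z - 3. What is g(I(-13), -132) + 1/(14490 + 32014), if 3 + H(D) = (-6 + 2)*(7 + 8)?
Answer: 162857009/46504 ≈ 3502.0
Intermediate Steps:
H(D) = -63 (H(D) = -3 + (-6 + 2)*(7 + 8) = -3 - 4*15 = -3 - 60 = -63)
I(z) = -3 + z**2 (I(z) = z**2 - 3 = -3 + z**2)
g(R, p) = (-63 + R)*(R + p) (g(R, p) = (R - 63)*(p + R) = (-63 + R)*(R + p))
g(I(-13), -132) + 1/(14490 + 32014) = ((-3 + (-13)**2)**2 - 63*(-3 + (-13)**2) - 63*(-132) + (-3 + (-13)**2)*(-132)) + 1/(14490 + 32014) = ((-3 + 169)**2 - 63*(-3 + 169) + 8316 + (-3 + 169)*(-132)) + 1/46504 = (166**2 - 63*166 + 8316 + 166*(-132)) + 1/46504 = (27556 - 10458 + 8316 - 21912) + 1/46504 = 3502 + 1/46504 = 162857009/46504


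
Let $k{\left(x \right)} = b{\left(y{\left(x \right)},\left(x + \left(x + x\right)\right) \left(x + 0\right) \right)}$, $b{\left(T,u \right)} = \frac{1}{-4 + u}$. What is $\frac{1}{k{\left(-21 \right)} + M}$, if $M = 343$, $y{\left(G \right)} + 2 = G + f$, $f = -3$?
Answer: $\frac{1319}{452418} \approx 0.0029154$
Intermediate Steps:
$y{\left(G \right)} = -5 + G$ ($y{\left(G \right)} = -2 + \left(G - 3\right) = -2 + \left(-3 + G\right) = -5 + G$)
$k{\left(x \right)} = \frac{1}{-4 + 3 x^{2}}$ ($k{\left(x \right)} = \frac{1}{-4 + \left(x + \left(x + x\right)\right) \left(x + 0\right)} = \frac{1}{-4 + \left(x + 2 x\right) x} = \frac{1}{-4 + 3 x x} = \frac{1}{-4 + 3 x^{2}}$)
$\frac{1}{k{\left(-21 \right)} + M} = \frac{1}{\frac{1}{-4 + 3 \left(-21\right)^{2}} + 343} = \frac{1}{\frac{1}{-4 + 3 \cdot 441} + 343} = \frac{1}{\frac{1}{-4 + 1323} + 343} = \frac{1}{\frac{1}{1319} + 343} = \frac{1}{\frac{452418}{1319}} = \frac{1319}{452418}$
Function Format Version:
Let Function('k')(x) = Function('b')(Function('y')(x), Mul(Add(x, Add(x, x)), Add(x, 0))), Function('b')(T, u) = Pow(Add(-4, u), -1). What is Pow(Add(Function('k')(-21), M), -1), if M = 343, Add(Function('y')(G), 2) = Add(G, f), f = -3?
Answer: Rational(1319, 452418) ≈ 0.0029154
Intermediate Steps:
Function('y')(G) = Add(-5, G) (Function('y')(G) = Add(-2, Add(G, -3)) = Add(-2, Add(-3, G)) = Add(-5, G))
Function('k')(x) = Pow(Add(-4, Mul(3, Pow(x, 2))), -1) (Function('k')(x) = Pow(Add(-4, Mul(Add(x, Add(x, x)), Add(x, 0))), -1) = Pow(Add(-4, Mul(Add(x, Mul(2, x)), x)), -1) = Pow(Add(-4, Mul(Mul(3, x), x)), -1) = Pow(Add(-4, Mul(3, Pow(x, 2))), -1))
Pow(Add(Function('k')(-21), M), -1) = Pow(Add(Pow(Add(-4, Mul(3, Pow(-21, 2))), -1), 343), -1) = Pow(Add(Pow(Add(-4, Mul(3, 441)), -1), 343), -1) = Pow(Add(Pow(Add(-4, 1323), -1), 343), -1) = Pow(Add(Pow(1319, -1), 343), -1) = Pow(Add(Rational(1, 1319), 343), -1) = Pow(Rational(452418, 1319), -1) = Rational(1319, 452418)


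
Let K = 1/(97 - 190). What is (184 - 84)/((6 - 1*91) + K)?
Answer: -4650/3953 ≈ -1.1763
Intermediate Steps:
K = -1/93 (K = 1/(-93) = -1/93 ≈ -0.010753)
(184 - 84)/((6 - 1*91) + K) = (184 - 84)/((6 - 1*91) - 1/93) = 100/((6 - 91) - 1/93) = 100/(-85 - 1/93) = 100/(-7906/93) = 100*(-93/7906) = -4650/3953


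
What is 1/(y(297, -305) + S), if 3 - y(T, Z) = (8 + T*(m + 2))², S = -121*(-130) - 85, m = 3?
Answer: -1/2213401 ≈ -4.5179e-7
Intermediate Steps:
S = 15645 (S = 15730 - 85 = 15645)
y(T, Z) = 3 - (8 + 5*T)² (y(T, Z) = 3 - (8 + T*(3 + 2))² = 3 - (8 + T*5)² = 3 - (8 + 5*T)²)
1/(y(297, -305) + S) = 1/((3 - (8 + 5*297)²) + 15645) = 1/((3 - (8 + 1485)²) + 15645) = 1/((3 - 1*1493²) + 15645) = 1/((3 - 1*2229049) + 15645) = 1/((3 - 2229049) + 15645) = 1/(-2229046 + 15645) = 1/(-2213401) = -1/2213401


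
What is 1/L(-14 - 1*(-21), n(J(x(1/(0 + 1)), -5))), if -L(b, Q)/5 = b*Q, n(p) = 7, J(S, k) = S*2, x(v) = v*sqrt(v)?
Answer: -1/245 ≈ -0.0040816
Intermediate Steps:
x(v) = v**(3/2)
J(S, k) = 2*S
L(b, Q) = -5*Q*b (L(b, Q) = -5*b*Q = -5*Q*b)
1/L(-14 - 1*(-21), n(J(x(1/(0 + 1)), -5))) = 1/(-5*7*(-14 - 1*(-21))) = 1/(-5*7*(-14 + 21)) = 1/(-5*7*7) = 1/(-245) = -1/245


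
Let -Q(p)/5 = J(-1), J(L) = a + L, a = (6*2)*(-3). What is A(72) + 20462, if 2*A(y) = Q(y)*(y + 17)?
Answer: 57389/2 ≈ 28695.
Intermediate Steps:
a = -36 (a = 12*(-3) = -36)
J(L) = -36 + L
Q(p) = 185 (Q(p) = -5*(-36 - 1) = -5*(-37) = 185)
A(y) = 3145/2 + 185*y/2 (A(y) = (185*(y + 17))/2 = (185*(17 + y))/2 = (3145 + 185*y)/2 = 3145/2 + 185*y/2)
A(72) + 20462 = (3145/2 + (185/2)*72) + 20462 = (3145/2 + 6660) + 20462 = 16465/2 + 20462 = 57389/2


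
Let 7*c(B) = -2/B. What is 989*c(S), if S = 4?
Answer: -989/14 ≈ -70.643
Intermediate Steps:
c(B) = -2/(7*B) (c(B) = (-2/B)/7 = -2/(7*B))
989*c(S) = 989*(-2/7/4) = 989*(-2/7*1/4) = 989*(-1/14) = -989/14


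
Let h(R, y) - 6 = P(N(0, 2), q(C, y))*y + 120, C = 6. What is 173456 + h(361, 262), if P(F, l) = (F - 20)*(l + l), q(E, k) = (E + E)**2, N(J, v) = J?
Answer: -1335538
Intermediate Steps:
q(E, k) = 4*E**2 (q(E, k) = (2*E)**2 = 4*E**2)
P(F, l) = 2*l*(-20 + F) (P(F, l) = (-20 + F)*(2*l) = 2*l*(-20 + F))
h(R, y) = 126 - 5760*y (h(R, y) = 6 + ((2*(4*6**2)*(-20 + 0))*y + 120) = 6 + ((2*(4*36)*(-20))*y + 120) = 6 + ((2*144*(-20))*y + 120) = 6 + (-5760*y + 120) = 6 + (120 - 5760*y) = 126 - 5760*y)
173456 + h(361, 262) = 173456 + (126 - 5760*262) = 173456 + (126 - 1509120) = 173456 - 1508994 = -1335538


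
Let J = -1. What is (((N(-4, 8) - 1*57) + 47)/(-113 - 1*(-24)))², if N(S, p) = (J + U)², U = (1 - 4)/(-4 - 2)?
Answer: 1521/126736 ≈ 0.012001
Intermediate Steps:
U = ½ (U = -3/(-6) = -3*(-⅙) = ½ ≈ 0.50000)
N(S, p) = ¼ (N(S, p) = (-1 + ½)² = (-½)² = ¼)
(((N(-4, 8) - 1*57) + 47)/(-113 - 1*(-24)))² = (((¼ - 1*57) + 47)/(-113 - 1*(-24)))² = (((¼ - 57) + 47)/(-113 + 24))² = ((-227/4 + 47)/(-89))² = (-39/4*(-1/89))² = (39/356)² = 1521/126736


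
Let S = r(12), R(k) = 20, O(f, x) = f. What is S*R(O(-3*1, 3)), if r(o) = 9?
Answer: 180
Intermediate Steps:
S = 9
S*R(O(-3*1, 3)) = 9*20 = 180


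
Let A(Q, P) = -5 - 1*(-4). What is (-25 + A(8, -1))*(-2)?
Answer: 52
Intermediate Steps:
A(Q, P) = -1 (A(Q, P) = -5 + 4 = -1)
(-25 + A(8, -1))*(-2) = (-25 - 1)*(-2) = -26*(-2) = 52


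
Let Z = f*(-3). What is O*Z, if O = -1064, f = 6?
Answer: 19152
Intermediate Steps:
Z = -18 (Z = 6*(-3) = -18)
O*Z = -1064*(-18) = 19152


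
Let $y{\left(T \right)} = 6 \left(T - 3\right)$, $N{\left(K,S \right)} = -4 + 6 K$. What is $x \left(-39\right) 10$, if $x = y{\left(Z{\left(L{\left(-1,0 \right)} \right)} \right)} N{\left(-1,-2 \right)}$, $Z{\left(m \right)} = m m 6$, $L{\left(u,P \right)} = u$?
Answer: $70200$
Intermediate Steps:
$Z{\left(m \right)} = 6 m^{2}$ ($Z{\left(m \right)} = m^{2} \cdot 6 = 6 m^{2}$)
$y{\left(T \right)} = -18 + 6 T$ ($y{\left(T \right)} = 6 \left(-3 + T\right) = -18 + 6 T$)
$x = -180$ ($x = \left(-18 + 6 \cdot 6 \left(-1\right)^{2}\right) \left(-4 + 6 \left(-1\right)\right) = \left(-18 + 6 \cdot 6 \cdot 1\right) \left(-4 - 6\right) = \left(-18 + 6 \cdot 6\right) \left(-10\right) = \left(-18 + 36\right) \left(-10\right) = 18 \left(-10\right) = -180$)
$x \left(-39\right) 10 = \left(-180\right) \left(-39\right) 10 = 7020 \cdot 10 = 70200$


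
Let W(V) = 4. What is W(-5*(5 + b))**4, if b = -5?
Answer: 256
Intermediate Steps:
W(-5*(5 + b))**4 = 4**4 = 256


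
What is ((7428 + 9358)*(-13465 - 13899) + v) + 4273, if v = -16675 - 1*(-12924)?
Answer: -459331582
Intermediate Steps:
v = -3751 (v = -16675 + 12924 = -3751)
((7428 + 9358)*(-13465 - 13899) + v) + 4273 = ((7428 + 9358)*(-13465 - 13899) - 3751) + 4273 = (16786*(-27364) - 3751) + 4273 = (-459332104 - 3751) + 4273 = -459335855 + 4273 = -459331582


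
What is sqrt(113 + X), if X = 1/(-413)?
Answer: 2*sqrt(4818471)/413 ≈ 10.630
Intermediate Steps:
X = -1/413 ≈ -0.0024213
sqrt(113 + X) = sqrt(113 - 1/413) = sqrt(46668/413) = 2*sqrt(4818471)/413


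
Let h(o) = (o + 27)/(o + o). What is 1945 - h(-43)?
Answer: 83627/43 ≈ 1944.8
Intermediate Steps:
h(o) = (27 + o)/(2*o) (h(o) = (27 + o)/((2*o)) = (27 + o)*(1/(2*o)) = (27 + o)/(2*o))
1945 - h(-43) = 1945 - (27 - 43)/(2*(-43)) = 1945 - (-1)*(-16)/(2*43) = 1945 - 1*8/43 = 1945 - 8/43 = 83627/43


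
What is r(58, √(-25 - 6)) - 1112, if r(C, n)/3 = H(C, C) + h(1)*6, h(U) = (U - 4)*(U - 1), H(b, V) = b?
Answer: -938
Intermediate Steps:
h(U) = (-1 + U)*(-4 + U) (h(U) = (-4 + U)*(-1 + U) = (-1 + U)*(-4 + U))
r(C, n) = 3*C (r(C, n) = 3*(C + (4 + 1² - 5*1)*6) = 3*(C + (4 + 1 - 5)*6) = 3*(C + 0*6) = 3*(C + 0) = 3*C)
r(58, √(-25 - 6)) - 1112 = 3*58 - 1112 = 174 - 1112 = -938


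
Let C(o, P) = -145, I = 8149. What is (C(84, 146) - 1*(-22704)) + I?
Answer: 30708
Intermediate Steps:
(C(84, 146) - 1*(-22704)) + I = (-145 - 1*(-22704)) + 8149 = (-145 + 22704) + 8149 = 22559 + 8149 = 30708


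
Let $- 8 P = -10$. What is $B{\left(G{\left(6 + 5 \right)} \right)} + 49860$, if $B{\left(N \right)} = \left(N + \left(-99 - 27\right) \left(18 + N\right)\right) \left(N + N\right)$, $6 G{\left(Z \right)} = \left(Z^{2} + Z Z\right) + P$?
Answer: $- \frac{156943781}{288} \approx -5.4494 \cdot 10^{5}$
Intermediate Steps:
$P = \frac{5}{4}$ ($P = \left(- \frac{1}{8}\right) \left(-10\right) = \frac{5}{4} \approx 1.25$)
$G{\left(Z \right)} = \frac{5}{24} + \frac{Z^{2}}{3}$ ($G{\left(Z \right)} = \frac{\left(Z^{2} + Z Z\right) + \frac{5}{4}}{6} = \frac{\left(Z^{2} + Z^{2}\right) + \frac{5}{4}}{6} = \frac{2 Z^{2} + \frac{5}{4}}{6} = \frac{\frac{5}{4} + 2 Z^{2}}{6} = \frac{5}{24} + \frac{Z^{2}}{3}$)
$B{\left(N \right)} = 2 N \left(-2268 - 125 N\right)$ ($B{\left(N \right)} = \left(N - 126 \left(18 + N\right)\right) 2 N = \left(N - \left(2268 + 126 N\right)\right) 2 N = \left(-2268 - 125 N\right) 2 N = 2 N \left(-2268 - 125 N\right)$)
$B{\left(G{\left(6 + 5 \right)} \right)} + 49860 = - 2 \left(\frac{5}{24} + \frac{\left(6 + 5\right)^{2}}{3}\right) \left(2268 + 125 \left(\frac{5}{24} + \frac{\left(6 + 5\right)^{2}}{3}\right)\right) + 49860 = - 2 \left(\frac{5}{24} + \frac{11^{2}}{3}\right) \left(2268 + 125 \left(\frac{5}{24} + \frac{11^{2}}{3}\right)\right) + 49860 = - 2 \left(\frac{5}{24} + \frac{1}{3} \cdot 121\right) \left(2268 + 125 \left(\frac{5}{24} + \frac{1}{3} \cdot 121\right)\right) + 49860 = - 2 \left(\frac{5}{24} + \frac{121}{3}\right) \left(2268 + 125 \left(\frac{5}{24} + \frac{121}{3}\right)\right) + 49860 = \left(-2\right) \frac{973}{24} \left(2268 + 125 \cdot \frac{973}{24}\right) + 49860 = \left(-2\right) \frac{973}{24} \left(2268 + \frac{121625}{24}\right) + 49860 = \left(-2\right) \frac{973}{24} \cdot \frac{176057}{24} + 49860 = - \frac{171303461}{288} + 49860 = - \frac{156943781}{288}$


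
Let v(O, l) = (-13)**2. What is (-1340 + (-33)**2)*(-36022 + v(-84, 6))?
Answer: 8999103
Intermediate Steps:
v(O, l) = 169
(-1340 + (-33)**2)*(-36022 + v(-84, 6)) = (-1340 + (-33)**2)*(-36022 + 169) = (-1340 + 1089)*(-35853) = -251*(-35853) = 8999103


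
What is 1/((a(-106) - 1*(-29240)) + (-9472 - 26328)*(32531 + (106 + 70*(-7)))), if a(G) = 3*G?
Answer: -1/1150833678 ≈ -8.6894e-10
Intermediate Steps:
1/((a(-106) - 1*(-29240)) + (-9472 - 26328)*(32531 + (106 + 70*(-7)))) = 1/((3*(-106) - 1*(-29240)) + (-9472 - 26328)*(32531 + (106 + 70*(-7)))) = 1/((-318 + 29240) - 35800*(32531 + (106 - 490))) = 1/(28922 - 35800*(32531 - 384)) = 1/(28922 - 35800*32147) = 1/(28922 - 1150862600) = 1/(-1150833678) = -1/1150833678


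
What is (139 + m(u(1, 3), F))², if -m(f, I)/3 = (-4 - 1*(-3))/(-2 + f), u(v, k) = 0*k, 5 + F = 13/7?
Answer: 75625/4 ≈ 18906.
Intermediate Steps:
F = -22/7 (F = -5 + 13/7 = -22/7 ≈ -3.1429)
u(v, k) = 0
m(f, I) = 3/(-2 + f) (m(f, I) = -3*(-4 - 1*(-3))/(-2 + f) = -3*(-4 + 3)/(-2 + f) = -(-3)/(-2 + f) = 3/(-2 + f))
(139 + m(u(1, 3), F))² = (139 + 3/(-2 + 0))² = (139 + 3/(-2))² = (139 + 3*(-½))² = (139 - 3/2)² = (275/2)² = 75625/4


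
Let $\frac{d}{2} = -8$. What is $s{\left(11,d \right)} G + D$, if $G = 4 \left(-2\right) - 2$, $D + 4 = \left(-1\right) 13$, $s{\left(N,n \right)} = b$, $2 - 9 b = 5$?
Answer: $- \frac{41}{3} \approx -13.667$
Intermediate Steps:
$d = -16$ ($d = 2 \left(-8\right) = -16$)
$b = - \frac{1}{3}$ ($b = \frac{2}{9} - \frac{5}{9} = - \frac{1}{3} \approx -0.33333$)
$s{\left(N,n \right)} = - \frac{1}{3}$
$D = -17$ ($D = -4 - 13 = -17$)
$G = -10$ ($G = -8 - 2 = -10$)
$s{\left(11,d \right)} G + D = \left(- \frac{1}{3}\right) \left(-10\right) - 17 = \frac{10}{3} - 17 = - \frac{41}{3}$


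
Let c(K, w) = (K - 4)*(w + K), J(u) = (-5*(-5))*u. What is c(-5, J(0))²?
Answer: 2025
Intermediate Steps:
J(u) = 25*u
c(K, w) = (-4 + K)*(K + w)
c(-5, J(0))² = ((-5)² - 4*(-5) - 100*0 - 125*0)² = (25 + 20 - 4*0 - 5*0)² = (25 + 20 + 0 + 0)² = 45² = 2025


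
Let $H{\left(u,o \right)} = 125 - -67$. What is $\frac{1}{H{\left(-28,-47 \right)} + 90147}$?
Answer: $\frac{1}{90339} \approx 1.1069 \cdot 10^{-5}$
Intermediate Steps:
$H{\left(u,o \right)} = 192$ ($H{\left(u,o \right)} = 125 + 67 = 192$)
$\frac{1}{H{\left(-28,-47 \right)} + 90147} = \frac{1}{192 + 90147} = \frac{1}{90339}$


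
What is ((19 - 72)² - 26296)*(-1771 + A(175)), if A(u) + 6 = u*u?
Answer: -677552976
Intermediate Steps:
A(u) = -6 + u² (A(u) = -6 + u*u = -6 + u²)
((19 - 72)² - 26296)*(-1771 + A(175)) = ((19 - 72)² - 26296)*(-1771 + (-6 + 175²)) = ((-53)² - 26296)*(-1771 + (-6 + 30625)) = (2809 - 26296)*(-1771 + 30619) = -23487*28848 = -677552976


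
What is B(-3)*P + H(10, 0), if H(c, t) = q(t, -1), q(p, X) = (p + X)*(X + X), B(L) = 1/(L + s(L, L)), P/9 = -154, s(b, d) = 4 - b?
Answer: -689/2 ≈ -344.50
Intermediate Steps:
P = -1386 (P = 9*(-154) = -1386)
B(L) = ¼ (B(L) = 1/(L + (4 - L)) = 1/4 = ¼)
q(p, X) = 2*X*(X + p) (q(p, X) = (X + p)*(2*X) = 2*X*(X + p))
H(c, t) = 2 - 2*t (H(c, t) = 2*(-1)*(-1 + t) = 2 - 2*t)
B(-3)*P + H(10, 0) = (¼)*(-1386) + (2 - 2*0) = -693/2 + (2 + 0) = -693/2 + 2 = -689/2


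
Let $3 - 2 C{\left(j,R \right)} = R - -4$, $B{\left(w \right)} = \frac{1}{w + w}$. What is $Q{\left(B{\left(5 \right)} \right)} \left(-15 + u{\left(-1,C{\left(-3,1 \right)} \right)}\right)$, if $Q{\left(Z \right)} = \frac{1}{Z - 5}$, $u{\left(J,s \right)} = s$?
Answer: $\frac{160}{49} \approx 3.2653$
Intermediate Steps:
$B{\left(w \right)} = \frac{1}{2 w}$
$C{\left(j,R \right)} = - \frac{1}{2} - \frac{R}{2}$ ($C{\left(j,R \right)} = \frac{3}{2} - \frac{R - -4}{2} = \frac{3}{2} - \frac{R + 4}{2} = \frac{3}{2} - \frac{4 + R}{2} = \frac{3}{2} - \left(2 + \frac{R}{2}\right) = - \frac{1}{2} - \frac{R}{2}$)
$Q{\left(Z \right)} = \frac{1}{-5 + Z}$
$Q{\left(B{\left(5 \right)} \right)} \left(-15 + u{\left(-1,C{\left(-3,1 \right)} \right)}\right) = \frac{-15 - 1}{-5 + \frac{1}{2 \cdot 5}} = \frac{-15 - 1}{-5 + \frac{1}{2} \cdot \frac{1}{5}} = \frac{-15 - 1}{-5 + \frac{1}{10}} = \frac{1}{- \frac{49}{10}} \left(-16\right) = \left(- \frac{10}{49}\right) \left(-16\right) = \frac{160}{49}$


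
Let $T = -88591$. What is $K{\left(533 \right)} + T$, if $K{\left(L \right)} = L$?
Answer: $-88058$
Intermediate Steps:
$K{\left(533 \right)} + T = 533 - 88591 = -88058$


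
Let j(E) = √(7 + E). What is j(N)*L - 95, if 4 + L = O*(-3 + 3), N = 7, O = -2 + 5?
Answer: -95 - 4*√14 ≈ -109.97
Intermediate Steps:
O = 3
L = -4 (L = -4 + 3*(-3 + 3) = -4 + 3*0 = -4 + 0 = -4)
j(N)*L - 95 = √(7 + 7)*(-4) - 95 = √14*(-4) - 95 = -4*√14 - 95 = -95 - 4*√14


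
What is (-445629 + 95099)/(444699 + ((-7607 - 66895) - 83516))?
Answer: -350530/286681 ≈ -1.2227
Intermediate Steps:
(-445629 + 95099)/(444699 + ((-7607 - 66895) - 83516)) = -350530/(444699 + (-74502 - 83516)) = -350530/(444699 - 158018) = -350530/286681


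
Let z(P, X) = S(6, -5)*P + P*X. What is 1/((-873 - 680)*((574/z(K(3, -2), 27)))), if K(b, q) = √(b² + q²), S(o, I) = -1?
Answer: -13*√13/445711 ≈ -0.00010516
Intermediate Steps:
z(P, X) = -P + P*X
1/((-873 - 680)*((574/z(K(3, -2), 27)))) = 1/((-873 - 680)*((574/((√(3² + (-2)²)*(-1 + 27)))))) = 1/((-1553)*((574/((√(9 + 4)*26))))) = -13*√13/287/1553 = -13*√13/445711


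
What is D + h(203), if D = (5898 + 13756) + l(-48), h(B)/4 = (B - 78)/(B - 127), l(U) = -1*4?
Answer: 373475/19 ≈ 19657.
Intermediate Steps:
l(U) = -4
h(B) = 4*(-78 + B)/(-127 + B) (h(B) = 4*((B - 78)/(B - 127)) = 4*((-78 + B)/(-127 + B)) = 4*(-78 + B)/(-127 + B))
D = 19650 (D = (5898 + 13756) - 4 = 19654 - 4 = 19650)
D + h(203) = 19650 + 4*(-78 + 203)/(-127 + 203) = 19650 + 4*125/76 = 19650 + 4*(1/76)*125 = 19650 + 125/19 = 373475/19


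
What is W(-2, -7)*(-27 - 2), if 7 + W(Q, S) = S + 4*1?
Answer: 290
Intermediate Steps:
W(Q, S) = -3 + S (W(Q, S) = -7 + (S + 4*1) = -7 + (S + 4) = -7 + (4 + S) = -3 + S)
W(-2, -7)*(-27 - 2) = (-3 - 7)*(-27 - 2) = -10*(-29) = 290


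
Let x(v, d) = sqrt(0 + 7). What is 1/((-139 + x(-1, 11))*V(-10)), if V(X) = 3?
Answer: -139/57942 - sqrt(7)/57942 ≈ -0.0024446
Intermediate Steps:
x(v, d) = sqrt(7)
1/((-139 + x(-1, 11))*V(-10)) = 1/((-139 + sqrt(7))*3) = 1/(-417 + 3*sqrt(7))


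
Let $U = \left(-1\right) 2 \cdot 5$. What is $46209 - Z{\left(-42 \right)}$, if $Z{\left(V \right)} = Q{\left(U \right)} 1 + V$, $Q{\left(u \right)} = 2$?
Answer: $46249$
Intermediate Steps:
$U = -10$ ($U = \left(-2\right) 5 = -10$)
$Z{\left(V \right)} = 2 + V$ ($Z{\left(V \right)} = 2 \cdot 1 + V = 2 + V$)
$46209 - Z{\left(-42 \right)} = 46209 - \left(2 - 42\right) = 46209 - -40 = 46209 + 40 = 46249$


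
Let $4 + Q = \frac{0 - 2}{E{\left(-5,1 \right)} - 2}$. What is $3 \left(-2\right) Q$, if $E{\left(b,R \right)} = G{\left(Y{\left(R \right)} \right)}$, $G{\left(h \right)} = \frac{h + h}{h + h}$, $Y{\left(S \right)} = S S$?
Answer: $12$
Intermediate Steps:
$Y{\left(S \right)} = S^{2}$
$G{\left(h \right)} = 1$ ($G{\left(h \right)} = \frac{2 h}{2 h} = 2 h \frac{1}{2 h} = 1$)
$E{\left(b,R \right)} = 1$
$Q = -2$ ($Q = -4 + \frac{0 - 2}{1 - 2} = -4 - \frac{2}{-1} = -4 - -2 = -4 + 2 = -2$)
$3 \left(-2\right) Q = 3 \left(-2\right) \left(-2\right) = \left(-6\right) \left(-2\right) = 12$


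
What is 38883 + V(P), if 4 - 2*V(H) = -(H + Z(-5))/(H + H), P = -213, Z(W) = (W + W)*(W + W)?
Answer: 33130133/852 ≈ 38885.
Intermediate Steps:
Z(W) = 4*W**2 (Z(W) = (2*W)*(2*W) = 4*W**2)
V(H) = 2 + (100 + H)/(4*H) (V(H) = 2 - (-1)*(H + 4*(-5)**2)/(H + H)/2 = 2 - (-1)*(H + 4*25)/((2*H))/2 = 2 - (-1)*(H + 100)*(1/(2*H))/2 = 2 - (-1)*(100 + H)*(1/(2*H))/2 = 2 - (-1)*(100 + H)/(2*H)/2 = 2 - (-1)*(100 + H)/(4*H) = 2 + (100 + H)/(4*H))
38883 + V(P) = 38883 + (9/4 + 25/(-213)) = 38883 + (9/4 + 25*(-1/213)) = 38883 + (9/4 - 25/213) = 38883 + 1817/852 = 33130133/852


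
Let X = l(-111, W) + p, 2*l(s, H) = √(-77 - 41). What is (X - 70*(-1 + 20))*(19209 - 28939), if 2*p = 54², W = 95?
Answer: -1245440 - 4865*I*√118 ≈ -1.2454e+6 - 52847.0*I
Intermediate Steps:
l(s, H) = I*√118/2 (l(s, H) = √(-77 - 41)/2 = √(-118)/2 = (I*√118)/2 = I*√118/2)
p = 1458 (p = (½)*54² = (½)*2916 = 1458)
X = 1458 + I*√118/2 (X = I*√118/2 + 1458 = 1458 + I*√118/2 ≈ 1458.0 + 5.4314*I)
(X - 70*(-1 + 20))*(19209 - 28939) = ((1458 + I*√118/2) - 70*(-1 + 20))*(19209 - 28939) = ((1458 + I*√118/2) - 70*19)*(-9730) = ((1458 + I*√118/2) - 1330)*(-9730) = (128 + I*√118/2)*(-9730) = -1245440 - 4865*I*√118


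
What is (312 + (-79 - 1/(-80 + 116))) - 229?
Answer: 143/36 ≈ 3.9722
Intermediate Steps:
(312 + (-79 - 1/(-80 + 116))) - 229 = (312 + (-79 - 1/36)) - 229 = (312 - 2845/36) - 229 = 8387/36 - 229 = 143/36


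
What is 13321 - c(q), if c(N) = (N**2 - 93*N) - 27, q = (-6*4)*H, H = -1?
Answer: 15004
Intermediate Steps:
q = 24 (q = -6*4*(-1) = -24*(-1) = 24)
c(N) = -27 + N**2 - 93*N
13321 - c(q) = 13321 - (-27 + 24**2 - 93*24) = 13321 - (-27 + 576 - 2232) = 13321 - 1*(-1683) = 13321 + 1683 = 15004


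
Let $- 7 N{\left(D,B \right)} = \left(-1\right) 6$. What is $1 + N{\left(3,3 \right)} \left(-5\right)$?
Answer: $- \frac{23}{7} \approx -3.2857$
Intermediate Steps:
$N{\left(D,B \right)} = \frac{6}{7}$ ($N{\left(D,B \right)} = - \frac{\left(-1\right) 6}{7} = \left(- \frac{1}{7}\right) \left(-6\right) = \frac{6}{7}$)
$1 + N{\left(3,3 \right)} \left(-5\right) = 1 + \frac{6}{7} \left(-5\right) = 1 - \frac{30}{7} = - \frac{23}{7}$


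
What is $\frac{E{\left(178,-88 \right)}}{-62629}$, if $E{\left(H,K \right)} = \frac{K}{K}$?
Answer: $- \frac{1}{62629} \approx -1.5967 \cdot 10^{-5}$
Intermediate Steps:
$E{\left(H,K \right)} = 1$
$\frac{E{\left(178,-88 \right)}}{-62629} = 1 \frac{1}{-62629} = 1 \left(- \frac{1}{62629}\right) = - \frac{1}{62629}$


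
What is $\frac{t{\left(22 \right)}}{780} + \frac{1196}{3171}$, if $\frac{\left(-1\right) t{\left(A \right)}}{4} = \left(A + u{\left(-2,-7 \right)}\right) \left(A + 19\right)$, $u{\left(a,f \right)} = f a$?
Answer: $- \frac{1482392}{206115} \approx -7.1921$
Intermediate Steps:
$u{\left(a,f \right)} = a f$
$t{\left(A \right)} = - 4 \left(14 + A\right) \left(19 + A\right)$ ($t{\left(A \right)} = - 4 \left(A - -14\right) \left(A + 19\right) = - 4 \left(A + 14\right) \left(19 + A\right) = - 4 \left(14 + A\right) \left(19 + A\right)$)
$\frac{t{\left(22 \right)}}{780} + \frac{1196}{3171} = \frac{-1064 - 2904 - 4 \cdot 22^{2}}{780} + \frac{1196}{3171} = \left(-1064 - 2904 - 1936\right) \frac{1}{780} + 1196 \cdot \frac{1}{3171} = \left(-1064 - 2904 - 1936\right) \frac{1}{780} + \frac{1196}{3171} = \left(-5904\right) \frac{1}{780} + \frac{1196}{3171} = - \frac{492}{65} + \frac{1196}{3171} = - \frac{1482392}{206115}$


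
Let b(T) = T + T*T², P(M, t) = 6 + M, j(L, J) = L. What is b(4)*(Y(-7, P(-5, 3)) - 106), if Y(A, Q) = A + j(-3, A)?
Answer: -7888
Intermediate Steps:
Y(A, Q) = -3 + A (Y(A, Q) = A - 3 = -3 + A)
b(T) = T + T³
b(4)*(Y(-7, P(-5, 3)) - 106) = (4 + 4³)*((-3 - 7) - 106) = (4 + 64)*(-10 - 106) = 68*(-116) = -7888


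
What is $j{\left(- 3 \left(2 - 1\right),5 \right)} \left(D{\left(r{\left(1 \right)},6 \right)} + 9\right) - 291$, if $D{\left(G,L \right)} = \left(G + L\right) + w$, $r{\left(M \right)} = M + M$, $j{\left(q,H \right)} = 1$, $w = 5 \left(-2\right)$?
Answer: $-284$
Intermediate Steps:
$w = -10$
$r{\left(M \right)} = 2 M$
$D{\left(G,L \right)} = -10 + G + L$ ($D{\left(G,L \right)} = \left(G + L\right) - 10 = -10 + G + L$)
$j{\left(- 3 \left(2 - 1\right),5 \right)} \left(D{\left(r{\left(1 \right)},6 \right)} + 9\right) - 291 = 1 \left(\left(-10 + 2 \cdot 1 + 6\right) + 9\right) - 291 = 1 \left(\left(-10 + 2 + 6\right) + 9\right) - 291 = 1 \left(-2 + 9\right) - 291 = 1 \cdot 7 - 291 = 7 - 291 = -284$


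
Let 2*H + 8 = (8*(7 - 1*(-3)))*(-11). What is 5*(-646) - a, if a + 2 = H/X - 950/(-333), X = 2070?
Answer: -123717296/38295 ≈ -3230.6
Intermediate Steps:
H = -444 (H = -4 + ((8*(7 - 1*(-3)))*(-11))/2 = -4 + ((8*(7 + 3))*(-11))/2 = -4 + ((8*10)*(-11))/2 = -4 + (80*(-11))/2 = -4 + (½)*(-880) = -4 - 440 = -444)
a = 24446/38295 (a = -2 + (-444/2070 - 950/(-333)) = -2 + (-444*1/2070 - 950*(-1/333)) = -2 + (-74/345 + 950/333) = -2 + 101036/38295 = 24446/38295 ≈ 0.63836)
5*(-646) - a = 5*(-646) - 1*24446/38295 = -3230 - 24446/38295 = -123717296/38295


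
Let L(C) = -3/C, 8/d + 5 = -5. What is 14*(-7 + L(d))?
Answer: -91/2 ≈ -45.500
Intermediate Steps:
d = -⅘ (d = 8/(-5 - 5) = 8/(-10) = 8*(-⅒) = -⅘ ≈ -0.80000)
14*(-7 + L(d)) = 14*(-7 - 3/(-⅘)) = 14*(-7 - 3*(-5/4)) = 14*(-7 + 15/4) = 14*(-13/4) = -91/2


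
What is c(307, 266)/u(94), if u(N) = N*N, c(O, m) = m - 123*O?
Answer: -37495/8836 ≈ -4.2434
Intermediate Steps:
u(N) = N²
c(307, 266)/u(94) = (266 - 123*307)/(94²) = (266 - 37761)/8836 = -37495*1/8836 = -37495/8836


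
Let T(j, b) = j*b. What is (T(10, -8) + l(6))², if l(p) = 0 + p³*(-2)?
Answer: 262144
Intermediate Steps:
T(j, b) = b*j
l(p) = -2*p³ (l(p) = 0 - 2*p³ = -2*p³)
(T(10, -8) + l(6))² = (-8*10 - 2*6³)² = (-80 - 2*216)² = (-80 - 432)² = (-512)² = 262144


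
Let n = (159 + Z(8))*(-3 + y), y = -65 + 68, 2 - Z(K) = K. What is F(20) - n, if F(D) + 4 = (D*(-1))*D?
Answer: -404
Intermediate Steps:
Z(K) = 2 - K
F(D) = -4 - D**2 (F(D) = -4 + (D*(-1))*D = -4 + (-D)*D = -4 - D**2)
y = 3
n = 0 (n = (159 + (2 - 1*8))*(-3 + 3) = (159 + (2 - 8))*0 = (159 - 6)*0 = 153*0 = 0)
F(20) - n = (-4 - 1*20**2) - 1*0 = (-4 - 1*400) + 0 = (-4 - 400) + 0 = -404 + 0 = -404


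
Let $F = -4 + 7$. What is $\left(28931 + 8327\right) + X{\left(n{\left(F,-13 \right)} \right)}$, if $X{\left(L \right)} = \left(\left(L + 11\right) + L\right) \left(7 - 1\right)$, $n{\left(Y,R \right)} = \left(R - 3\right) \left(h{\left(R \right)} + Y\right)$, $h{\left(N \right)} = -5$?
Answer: $37708$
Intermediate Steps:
$F = 3$
$n{\left(Y,R \right)} = \left(-5 + Y\right) \left(-3 + R\right)$ ($n{\left(Y,R \right)} = \left(R - 3\right) \left(-5 + Y\right) = \left(-3 + R\right) \left(-5 + Y\right) = \left(-5 + Y\right) \left(-3 + R\right)$)
$X{\left(L \right)} = 66 + 12 L$ ($X{\left(L \right)} = \left(\left(11 + L\right) + L\right) 6 = \left(11 + 2 L\right) 6 = 66 + 12 L$)
$\left(28931 + 8327\right) + X{\left(n{\left(F,-13 \right)} \right)} = \left(28931 + 8327\right) + \left(66 + 12 \left(15 - -65 - 9 - 39\right)\right) = 37258 + \left(66 + 12 \left(15 + 65 - 9 - 39\right)\right) = 37258 + \left(66 + 12 \cdot 32\right) = 37258 + \left(66 + 384\right) = 37258 + 450 = 37708$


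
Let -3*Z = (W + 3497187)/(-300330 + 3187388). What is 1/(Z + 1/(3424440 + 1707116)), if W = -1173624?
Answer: -7407549901124/1987247498809 ≈ -3.7275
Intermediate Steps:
Z = -774521/2887058 (Z = -(-1173624 + 3497187)/(3*(-300330 + 3187388)) = -774521/2887058 ≈ -0.26827)
1/(Z + 1/(3424440 + 1707116)) = 1/(-774521/2887058 + 1/(3424440 + 1707116)) = 1/(-774521/2887058 + 1/5131556) = 1/(-1987247498809/7407549901124) = -7407549901124/1987247498809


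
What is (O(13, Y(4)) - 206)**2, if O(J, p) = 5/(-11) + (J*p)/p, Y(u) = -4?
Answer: 4528384/121 ≈ 37425.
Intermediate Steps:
O(J, p) = -5/11 + J (O(J, p) = 5*(-1/11) + J = -5/11 + J)
(O(13, Y(4)) - 206)**2 = ((-5/11 + 13) - 206)**2 = (138/11 - 206)**2 = (-2128/11)**2 = 4528384/121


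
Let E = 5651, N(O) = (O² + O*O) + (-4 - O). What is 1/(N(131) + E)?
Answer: 1/39838 ≈ 2.5102e-5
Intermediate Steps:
N(O) = -4 - O + 2*O² (N(O) = (O² + O²) + (-4 - O) = 2*O² + (-4 - O) = -4 - O + 2*O²)
1/(N(131) + E) = 1/((-4 - 1*131 + 2*131²) + 5651) = 1/((-4 - 131 + 2*17161) + 5651) = 1/((-4 - 131 + 34322) + 5651) = 1/(34187 + 5651) = 1/39838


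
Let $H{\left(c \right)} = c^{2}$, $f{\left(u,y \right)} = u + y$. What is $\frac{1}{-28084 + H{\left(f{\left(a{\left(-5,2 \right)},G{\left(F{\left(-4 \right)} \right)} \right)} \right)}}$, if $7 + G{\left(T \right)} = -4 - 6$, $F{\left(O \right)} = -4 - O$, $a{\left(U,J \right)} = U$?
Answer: $- \frac{1}{27600} \approx -3.6232 \cdot 10^{-5}$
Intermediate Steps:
$G{\left(T \right)} = -17$ ($G{\left(T \right)} = -7 - 10 = -17$)
$\frac{1}{-28084 + H{\left(f{\left(a{\left(-5,2 \right)},G{\left(F{\left(-4 \right)} \right)} \right)} \right)}} = \frac{1}{-28084 + \left(-5 - 17\right)^{2}} = \frac{1}{-28084 + \left(-22\right)^{2}} = \frac{1}{-28084 + 484} = \frac{1}{-27600} = - \frac{1}{27600}$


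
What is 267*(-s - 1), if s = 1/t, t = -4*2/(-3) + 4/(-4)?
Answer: -2136/5 ≈ -427.20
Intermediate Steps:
t = 5/3 (t = -8*(-⅓) + 4*(-¼) = 8/3 - 1 = 5/3 ≈ 1.6667)
s = ⅗ (s = 1/(5/3) = ⅗ ≈ 0.60000)
267*(-s - 1) = 267*(-1*⅗ - 1) = 267*(-⅗ - 1) = 267*(-8/5) = -2136/5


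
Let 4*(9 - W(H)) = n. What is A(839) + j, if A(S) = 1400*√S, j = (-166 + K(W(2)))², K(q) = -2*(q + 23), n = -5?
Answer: 216225/4 + 1400*√839 ≈ 94608.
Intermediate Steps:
W(H) = 41/4 (W(H) = 9 - ¼*(-5) = 9 + 5/4 = 41/4)
K(q) = -46 - 2*q (K(q) = -2*(23 + q) = -46 - 2*q)
j = 216225/4 (j = (-166 + (-46 - 2*41/4))² = (-166 + (-46 - 41/2))² = (-166 - 133/2)² = (-465/2)² = 216225/4 ≈ 54056.)
A(839) + j = 1400*√839 + 216225/4 = 216225/4 + 1400*√839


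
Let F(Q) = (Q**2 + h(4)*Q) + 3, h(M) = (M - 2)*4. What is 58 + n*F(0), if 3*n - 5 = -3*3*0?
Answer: 63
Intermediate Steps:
h(M) = -8 + 4*M (h(M) = (-2 + M)*4 = -8 + 4*M)
F(Q) = 3 + Q**2 + 8*Q (F(Q) = (Q**2 + (-8 + 4*4)*Q) + 3 = (Q**2 + (-8 + 16)*Q) + 3 = (Q**2 + 8*Q) + 3 = 3 + Q**2 + 8*Q)
n = 5/3 (n = 5/3 + (-3*3*0)/3 = 5/3 + (-9*0)/3 = 5/3 + (1/3)*0 = 5/3 + 0 = 5/3 ≈ 1.6667)
58 + n*F(0) = 58 + 5*(3 + 0**2 + 8*0)/3 = 58 + 5*(3 + 0 + 0)/3 = 58 + (5/3)*3 = 58 + 5 = 63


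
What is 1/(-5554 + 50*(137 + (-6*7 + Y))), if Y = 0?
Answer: -1/804 ≈ -0.0012438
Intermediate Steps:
1/(-5554 + 50*(137 + (-6*7 + Y))) = 1/(-5554 + 50*(137 + (-6*7 + 0))) = 1/(-5554 + 50*(137 + (-42 + 0))) = 1/(-5554 + 50*(137 - 42)) = 1/(-5554 + 50*95) = 1/(-5554 + 4750) = 1/(-804) = -1/804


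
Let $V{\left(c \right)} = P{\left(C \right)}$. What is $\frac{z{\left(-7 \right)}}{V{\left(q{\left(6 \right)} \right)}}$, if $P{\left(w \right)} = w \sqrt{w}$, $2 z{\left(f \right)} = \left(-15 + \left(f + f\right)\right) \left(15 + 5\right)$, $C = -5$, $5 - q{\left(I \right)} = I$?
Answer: $- \frac{58 i \sqrt{5}}{5} \approx - 25.938 i$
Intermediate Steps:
$q{\left(I \right)} = 5 - I$
$z{\left(f \right)} = -150 + 20 f$ ($z{\left(f \right)} = \frac{\left(-15 + \left(f + f\right)\right) \left(15 + 5\right)}{2} = \frac{\left(-15 + 2 f\right) 20}{2} = \frac{-300 + 40 f}{2} = -150 + 20 f$)
$P{\left(w \right)} = w^{\frac{3}{2}}$
$V{\left(c \right)} = - 5 i \sqrt{5}$ ($V{\left(c \right)} = \left(-5\right)^{\frac{3}{2}} = - 5 i \sqrt{5}$)
$\frac{z{\left(-7 \right)}}{V{\left(q{\left(6 \right)} \right)}} = \frac{-150 + 20 \left(-7\right)}{\left(-5\right) i \sqrt{5}} = \left(-150 - 140\right) \frac{i \sqrt{5}}{25} = - 290 \frac{i \sqrt{5}}{25} = - \frac{58 i \sqrt{5}}{5}$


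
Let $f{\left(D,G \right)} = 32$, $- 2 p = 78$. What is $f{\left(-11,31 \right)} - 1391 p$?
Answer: $54281$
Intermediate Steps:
$p = -39$ ($p = \left(- \frac{1}{2}\right) 78 = -39$)
$f{\left(-11,31 \right)} - 1391 p = 32 - -54249 = 32 + 54249 = 54281$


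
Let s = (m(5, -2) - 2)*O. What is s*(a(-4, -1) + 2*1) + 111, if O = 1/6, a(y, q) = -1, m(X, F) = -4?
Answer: 110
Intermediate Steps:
O = ⅙ ≈ 0.16667
s = -1 (s = (-4 - 2)*(⅙) = -6*⅙ = -1)
s*(a(-4, -1) + 2*1) + 111 = -(-1 + 2*1) + 111 = -(-1 + 2) + 111 = -1*1 + 111 = -1 + 111 = 110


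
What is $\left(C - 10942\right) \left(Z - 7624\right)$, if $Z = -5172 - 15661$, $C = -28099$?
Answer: $1110989737$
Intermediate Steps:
$Z = -20833$ ($Z = -5172 - 15661 = -20833$)
$\left(C - 10942\right) \left(Z - 7624\right) = \left(-28099 - 10942\right) \left(-20833 - 7624\right) = \left(-39041\right) \left(-28457\right) = 1110989737$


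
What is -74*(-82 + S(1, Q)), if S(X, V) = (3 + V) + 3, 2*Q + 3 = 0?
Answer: 5735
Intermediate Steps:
Q = -3/2 (Q = -3/2 + (1/2)*0 = -3/2 + 0 = -3/2 ≈ -1.5000)
S(X, V) = 6 + V
-74*(-82 + S(1, Q)) = -74*(-82 + (6 - 3/2)) = -74*(-82 + 9/2) = -74*(-155/2) = 5735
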